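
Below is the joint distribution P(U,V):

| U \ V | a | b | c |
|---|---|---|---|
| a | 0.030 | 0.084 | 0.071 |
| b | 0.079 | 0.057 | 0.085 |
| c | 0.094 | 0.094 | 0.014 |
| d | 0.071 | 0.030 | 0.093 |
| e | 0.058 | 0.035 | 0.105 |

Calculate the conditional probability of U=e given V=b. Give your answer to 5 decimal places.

P(V=b) = 0.084 + 0.057 + 0.094 + 0.030 + 0.035 = 0.300.
P(U=e | V=b) = 0.035/0.300 = 0.11667.

0.11667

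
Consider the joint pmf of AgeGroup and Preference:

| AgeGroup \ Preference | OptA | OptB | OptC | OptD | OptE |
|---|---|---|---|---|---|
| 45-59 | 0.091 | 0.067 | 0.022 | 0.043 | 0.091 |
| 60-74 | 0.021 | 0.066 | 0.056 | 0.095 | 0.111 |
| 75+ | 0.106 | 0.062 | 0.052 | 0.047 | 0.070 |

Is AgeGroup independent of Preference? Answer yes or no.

no

P(AgeGroup=60-74) = 0.349 and P(Preference=OptA) = 0.218, so their product is 0.07608, but P(AgeGroup=60-74, Preference=OptA) = 0.021. Since these differ, AgeGroup and Preference are not independent.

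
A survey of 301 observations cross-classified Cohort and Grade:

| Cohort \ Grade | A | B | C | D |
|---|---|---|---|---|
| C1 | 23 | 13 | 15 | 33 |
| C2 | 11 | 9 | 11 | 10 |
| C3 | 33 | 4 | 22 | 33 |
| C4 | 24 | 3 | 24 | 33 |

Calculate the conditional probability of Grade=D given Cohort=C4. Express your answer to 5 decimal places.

Total with Cohort=C4: 24 + 3 + 24 + 33 = 84.
P(Grade=D | Cohort=C4) = 33/84 = 0.39286.

0.39286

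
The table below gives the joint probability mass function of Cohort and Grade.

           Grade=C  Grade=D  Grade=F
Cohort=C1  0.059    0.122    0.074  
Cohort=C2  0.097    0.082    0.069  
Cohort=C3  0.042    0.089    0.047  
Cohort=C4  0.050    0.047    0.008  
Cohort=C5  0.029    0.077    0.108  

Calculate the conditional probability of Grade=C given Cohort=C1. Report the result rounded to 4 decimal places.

P(Cohort=C1) = 0.059 + 0.122 + 0.074 = 0.255.
P(Grade=C | Cohort=C1) = 0.059/0.255 = 0.2314.

0.2314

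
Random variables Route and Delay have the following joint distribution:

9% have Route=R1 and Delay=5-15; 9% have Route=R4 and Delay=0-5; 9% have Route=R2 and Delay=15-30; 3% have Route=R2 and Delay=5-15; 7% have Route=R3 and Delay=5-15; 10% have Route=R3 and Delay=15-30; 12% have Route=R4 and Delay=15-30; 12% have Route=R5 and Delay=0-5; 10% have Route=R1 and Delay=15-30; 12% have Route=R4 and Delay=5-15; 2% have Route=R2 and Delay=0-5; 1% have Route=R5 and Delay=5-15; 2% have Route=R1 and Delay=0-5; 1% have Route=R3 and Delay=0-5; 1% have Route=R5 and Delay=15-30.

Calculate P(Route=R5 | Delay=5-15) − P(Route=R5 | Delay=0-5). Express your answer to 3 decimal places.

-0.430

P(Delay=5-15) = 0.09 + 0.03 + 0.07 + 0.12 + 0.01 = 0.32; P(Route=R5 | Delay=5-15) = 0.01/0.32 = 0.0313.
P(Delay=0-5) = 0.02 + 0.02 + 0.01 + 0.09 + 0.12 = 0.26; P(Route=R5 | Delay=0-5) = 0.12/0.26 = 0.4615.
Difference = -0.430.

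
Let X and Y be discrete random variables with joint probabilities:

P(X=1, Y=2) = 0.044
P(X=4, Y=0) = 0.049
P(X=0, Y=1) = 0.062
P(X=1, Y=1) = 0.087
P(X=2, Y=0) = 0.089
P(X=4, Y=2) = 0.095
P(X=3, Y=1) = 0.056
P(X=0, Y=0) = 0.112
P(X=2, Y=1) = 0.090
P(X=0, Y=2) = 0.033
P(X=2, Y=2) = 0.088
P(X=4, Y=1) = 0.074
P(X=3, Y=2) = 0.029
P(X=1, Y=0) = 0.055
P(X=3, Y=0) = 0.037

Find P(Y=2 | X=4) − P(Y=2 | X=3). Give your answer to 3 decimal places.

P(X=4) = 0.049 + 0.074 + 0.095 = 0.218; P(Y=2 | X=4) = 0.095/0.218 = 0.4358.
P(X=3) = 0.037 + 0.056 + 0.029 = 0.122; P(Y=2 | X=3) = 0.029/0.122 = 0.2377.
Difference = 0.198.

0.198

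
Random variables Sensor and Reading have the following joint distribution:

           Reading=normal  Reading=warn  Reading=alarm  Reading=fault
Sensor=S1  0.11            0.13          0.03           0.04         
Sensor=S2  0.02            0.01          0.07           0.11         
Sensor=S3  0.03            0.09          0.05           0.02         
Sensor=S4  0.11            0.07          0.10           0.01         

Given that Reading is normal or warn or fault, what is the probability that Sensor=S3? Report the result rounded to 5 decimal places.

P(Reading=normal) = 0.11 + 0.02 + 0.03 + 0.11 = 0.27.
P(Reading=warn) = 0.13 + 0.01 + 0.09 + 0.07 = 0.30.
P(Reading=fault) = 0.04 + 0.11 + 0.02 + 0.01 = 0.18.
P(Reading ∈ {normal, warn, fault}) = 0.27 + 0.30 + 0.18 = 0.75; P(Sensor=S3, Reading ∈ {normal, warn, fault}) = 0.03 + 0.09 + 0.02 = 0.14.
P(Sensor=S3 | Reading ∈ {normal, warn, fault}) = 0.14/0.75 = 0.18667.

0.18667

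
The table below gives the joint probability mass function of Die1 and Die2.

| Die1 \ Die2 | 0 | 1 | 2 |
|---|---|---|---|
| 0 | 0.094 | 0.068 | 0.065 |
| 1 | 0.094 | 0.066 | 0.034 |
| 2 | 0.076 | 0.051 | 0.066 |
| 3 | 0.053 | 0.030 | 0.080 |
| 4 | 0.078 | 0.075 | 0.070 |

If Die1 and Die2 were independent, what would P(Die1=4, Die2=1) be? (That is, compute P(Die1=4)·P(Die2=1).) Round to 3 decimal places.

0.065

P(Die1=4) = 0.078 + 0.075 + 0.070 = 0.223.
P(Die2=1) = 0.068 + 0.066 + 0.051 + 0.030 + 0.075 = 0.290.
Product: 0.223 × 0.290 = 0.065.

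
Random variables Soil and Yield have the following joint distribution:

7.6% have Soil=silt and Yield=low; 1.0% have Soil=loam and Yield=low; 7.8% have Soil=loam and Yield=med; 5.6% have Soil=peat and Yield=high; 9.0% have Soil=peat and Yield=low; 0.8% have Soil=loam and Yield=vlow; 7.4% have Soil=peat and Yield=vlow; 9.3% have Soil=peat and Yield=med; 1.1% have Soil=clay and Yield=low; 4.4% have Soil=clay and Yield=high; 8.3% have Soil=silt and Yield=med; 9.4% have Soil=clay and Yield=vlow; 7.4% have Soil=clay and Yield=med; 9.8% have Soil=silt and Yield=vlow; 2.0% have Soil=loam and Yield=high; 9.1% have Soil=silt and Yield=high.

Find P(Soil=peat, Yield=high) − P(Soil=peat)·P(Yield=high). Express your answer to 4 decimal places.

P(Soil=peat) = 0.074 + 0.090 + 0.093 + 0.056 = 0.313.
P(Yield=high) = 0.020 + 0.044 + 0.091 + 0.056 = 0.211.
P(Soil=peat, Yield=high) − P(Soil=peat)P(Yield=high) = 0.056 − 0.313×0.211 = -0.0100.

-0.0100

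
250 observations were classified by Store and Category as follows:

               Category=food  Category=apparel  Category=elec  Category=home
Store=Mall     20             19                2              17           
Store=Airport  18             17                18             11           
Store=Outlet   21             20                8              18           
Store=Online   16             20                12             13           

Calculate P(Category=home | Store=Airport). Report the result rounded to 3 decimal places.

0.172

Total with Store=Airport: 18 + 17 + 18 + 11 = 64.
P(Category=home | Store=Airport) = 11/64 = 0.172.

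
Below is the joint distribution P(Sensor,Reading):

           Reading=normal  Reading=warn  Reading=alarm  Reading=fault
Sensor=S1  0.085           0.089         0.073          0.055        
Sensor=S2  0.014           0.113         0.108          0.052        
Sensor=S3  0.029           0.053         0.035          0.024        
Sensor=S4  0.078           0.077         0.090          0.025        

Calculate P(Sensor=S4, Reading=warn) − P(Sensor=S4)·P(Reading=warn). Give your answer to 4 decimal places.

-0.0126

P(Sensor=S4) = 0.078 + 0.077 + 0.090 + 0.025 = 0.270.
P(Reading=warn) = 0.089 + 0.113 + 0.053 + 0.077 = 0.332.
P(Sensor=S4, Reading=warn) − P(Sensor=S4)P(Reading=warn) = 0.077 − 0.270×0.332 = -0.0126.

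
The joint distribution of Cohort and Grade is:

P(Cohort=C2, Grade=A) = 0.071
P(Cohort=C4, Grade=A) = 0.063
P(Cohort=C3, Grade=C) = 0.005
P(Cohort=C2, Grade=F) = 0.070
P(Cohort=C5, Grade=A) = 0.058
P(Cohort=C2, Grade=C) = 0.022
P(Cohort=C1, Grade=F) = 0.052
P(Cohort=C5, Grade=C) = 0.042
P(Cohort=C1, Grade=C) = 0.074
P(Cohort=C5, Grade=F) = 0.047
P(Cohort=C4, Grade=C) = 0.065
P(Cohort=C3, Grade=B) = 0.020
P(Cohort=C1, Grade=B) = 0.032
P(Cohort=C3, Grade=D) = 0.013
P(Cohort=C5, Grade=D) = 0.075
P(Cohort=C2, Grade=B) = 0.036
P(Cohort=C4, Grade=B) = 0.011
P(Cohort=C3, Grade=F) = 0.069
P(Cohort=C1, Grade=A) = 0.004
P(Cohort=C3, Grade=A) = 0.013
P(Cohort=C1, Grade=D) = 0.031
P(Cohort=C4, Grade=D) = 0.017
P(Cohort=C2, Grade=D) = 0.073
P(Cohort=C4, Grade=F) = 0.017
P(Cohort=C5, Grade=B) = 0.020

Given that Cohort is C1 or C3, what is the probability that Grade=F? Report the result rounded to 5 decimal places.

P(Cohort=C1) = 0.004 + 0.032 + 0.074 + 0.031 + 0.052 = 0.193.
P(Cohort=C3) = 0.013 + 0.020 + 0.005 + 0.013 + 0.069 = 0.120.
P(Cohort ∈ {C1, C3}) = 0.193 + 0.120 = 0.313; P(Grade=F, Cohort ∈ {C1, C3}) = 0.052 + 0.069 = 0.121.
P(Grade=F | Cohort ∈ {C1, C3}) = 0.121/0.313 = 0.38658.

0.38658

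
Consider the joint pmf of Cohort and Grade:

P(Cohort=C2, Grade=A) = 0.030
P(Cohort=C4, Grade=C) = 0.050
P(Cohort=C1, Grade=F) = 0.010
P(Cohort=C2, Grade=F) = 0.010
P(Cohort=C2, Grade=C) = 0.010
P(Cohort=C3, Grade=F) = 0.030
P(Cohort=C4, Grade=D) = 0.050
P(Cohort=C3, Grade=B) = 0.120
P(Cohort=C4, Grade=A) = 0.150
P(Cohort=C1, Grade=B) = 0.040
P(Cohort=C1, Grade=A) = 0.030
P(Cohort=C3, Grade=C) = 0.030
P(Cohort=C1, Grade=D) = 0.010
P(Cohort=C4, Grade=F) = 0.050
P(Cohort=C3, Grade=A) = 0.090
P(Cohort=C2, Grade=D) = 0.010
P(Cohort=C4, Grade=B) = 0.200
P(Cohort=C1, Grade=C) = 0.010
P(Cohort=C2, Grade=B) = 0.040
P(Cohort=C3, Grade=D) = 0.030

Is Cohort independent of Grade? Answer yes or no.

yes

Every cell satisfies P(Cohort,Grade) = P(Cohort)·P(Grade). For instance P(Cohort=C4) = 0.500, P(Grade=D) = 0.100, and 0.500×0.100 = 0.050 matches the joint entry. So Cohort and Grade are independent.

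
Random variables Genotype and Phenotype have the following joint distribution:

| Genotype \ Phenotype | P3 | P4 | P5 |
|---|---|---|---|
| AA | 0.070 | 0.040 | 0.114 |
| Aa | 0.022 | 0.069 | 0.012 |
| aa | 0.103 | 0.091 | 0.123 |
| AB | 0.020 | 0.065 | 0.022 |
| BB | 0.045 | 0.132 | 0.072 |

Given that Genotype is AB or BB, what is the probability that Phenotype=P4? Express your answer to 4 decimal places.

P(Genotype=AB) = 0.020 + 0.065 + 0.022 = 0.107.
P(Genotype=BB) = 0.045 + 0.132 + 0.072 = 0.249.
P(Genotype ∈ {AB, BB}) = 0.107 + 0.249 = 0.356; P(Phenotype=P4, Genotype ∈ {AB, BB}) = 0.065 + 0.132 = 0.197.
P(Phenotype=P4 | Genotype ∈ {AB, BB}) = 0.197/0.356 = 0.5534.

0.5534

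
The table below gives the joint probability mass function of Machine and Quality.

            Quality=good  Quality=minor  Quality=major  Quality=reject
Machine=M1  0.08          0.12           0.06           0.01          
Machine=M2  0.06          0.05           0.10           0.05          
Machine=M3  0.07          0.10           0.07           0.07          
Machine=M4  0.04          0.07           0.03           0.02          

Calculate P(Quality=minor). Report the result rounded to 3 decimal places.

0.340

P(Quality=minor) = 0.12 + 0.05 + 0.10 + 0.07 = 0.34.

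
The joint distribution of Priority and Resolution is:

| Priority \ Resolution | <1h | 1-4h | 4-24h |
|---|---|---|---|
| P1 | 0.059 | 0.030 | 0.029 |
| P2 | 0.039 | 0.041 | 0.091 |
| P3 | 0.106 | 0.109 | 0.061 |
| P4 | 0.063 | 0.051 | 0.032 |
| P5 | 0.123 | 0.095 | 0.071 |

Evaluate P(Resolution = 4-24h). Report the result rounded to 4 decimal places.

P(Resolution=4-24h) = 0.029 + 0.091 + 0.061 + 0.032 + 0.071 = 0.284.

0.2840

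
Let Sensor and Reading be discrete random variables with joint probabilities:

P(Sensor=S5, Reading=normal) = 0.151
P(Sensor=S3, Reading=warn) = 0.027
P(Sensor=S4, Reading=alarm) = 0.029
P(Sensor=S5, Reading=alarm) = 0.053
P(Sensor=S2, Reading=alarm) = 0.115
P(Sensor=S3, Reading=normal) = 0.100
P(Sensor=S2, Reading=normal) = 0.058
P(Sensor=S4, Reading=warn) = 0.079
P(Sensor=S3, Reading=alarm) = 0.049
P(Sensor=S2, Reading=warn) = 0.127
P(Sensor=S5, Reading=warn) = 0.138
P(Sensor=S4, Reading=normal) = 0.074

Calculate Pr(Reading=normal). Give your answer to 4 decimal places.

P(Reading=normal) = 0.058 + 0.100 + 0.074 + 0.151 = 0.383.

0.3830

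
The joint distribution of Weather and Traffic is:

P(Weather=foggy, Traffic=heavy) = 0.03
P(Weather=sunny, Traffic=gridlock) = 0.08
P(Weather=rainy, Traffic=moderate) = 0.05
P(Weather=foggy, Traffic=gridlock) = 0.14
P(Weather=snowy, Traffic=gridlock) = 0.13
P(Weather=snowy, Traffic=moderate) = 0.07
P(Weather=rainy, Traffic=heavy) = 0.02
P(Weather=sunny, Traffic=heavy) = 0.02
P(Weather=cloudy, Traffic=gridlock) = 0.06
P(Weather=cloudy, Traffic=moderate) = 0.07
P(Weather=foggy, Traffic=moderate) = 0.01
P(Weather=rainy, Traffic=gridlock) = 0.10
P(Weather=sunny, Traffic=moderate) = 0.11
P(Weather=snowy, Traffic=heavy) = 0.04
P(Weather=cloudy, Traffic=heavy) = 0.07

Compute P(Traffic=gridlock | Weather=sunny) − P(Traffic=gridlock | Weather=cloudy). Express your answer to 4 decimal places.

0.0810

P(Weather=sunny) = 0.11 + 0.02 + 0.08 = 0.21; P(Traffic=gridlock | Weather=sunny) = 0.08/0.21 = 0.38095.
P(Weather=cloudy) = 0.07 + 0.07 + 0.06 = 0.20; P(Traffic=gridlock | Weather=cloudy) = 0.06/0.20 = 0.30000.
Difference = 0.0810.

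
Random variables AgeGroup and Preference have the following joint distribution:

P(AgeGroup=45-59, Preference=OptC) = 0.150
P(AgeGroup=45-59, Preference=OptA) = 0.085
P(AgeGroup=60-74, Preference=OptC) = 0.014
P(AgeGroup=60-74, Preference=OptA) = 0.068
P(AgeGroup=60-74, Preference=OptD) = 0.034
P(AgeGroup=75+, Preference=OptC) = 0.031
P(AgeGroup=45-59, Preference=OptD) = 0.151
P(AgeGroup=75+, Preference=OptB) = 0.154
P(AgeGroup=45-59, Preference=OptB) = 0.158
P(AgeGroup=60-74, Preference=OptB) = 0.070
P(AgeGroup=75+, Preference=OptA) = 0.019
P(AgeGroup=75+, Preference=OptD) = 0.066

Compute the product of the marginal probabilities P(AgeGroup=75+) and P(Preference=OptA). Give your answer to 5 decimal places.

0.04644

P(AgeGroup=75+) = 0.019 + 0.154 + 0.031 + 0.066 = 0.270.
P(Preference=OptA) = 0.085 + 0.068 + 0.019 = 0.172.
Product: 0.270 × 0.172 = 0.04644.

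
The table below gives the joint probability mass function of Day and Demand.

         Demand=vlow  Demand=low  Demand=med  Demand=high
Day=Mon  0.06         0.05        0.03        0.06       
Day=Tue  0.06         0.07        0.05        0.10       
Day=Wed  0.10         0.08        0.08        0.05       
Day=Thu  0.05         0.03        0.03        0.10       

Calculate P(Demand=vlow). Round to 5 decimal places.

P(Demand=vlow) = 0.06 + 0.06 + 0.10 + 0.05 = 0.27.

0.27000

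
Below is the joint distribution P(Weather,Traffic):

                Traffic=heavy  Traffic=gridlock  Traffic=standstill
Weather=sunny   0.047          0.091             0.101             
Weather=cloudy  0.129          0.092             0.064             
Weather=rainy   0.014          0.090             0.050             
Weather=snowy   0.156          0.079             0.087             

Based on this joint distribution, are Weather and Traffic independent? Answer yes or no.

P(Weather=snowy) = 0.322 and P(Traffic=heavy) = 0.346, so their product is 0.11141, but P(Weather=snowy, Traffic=heavy) = 0.156. Since these differ, Weather and Traffic are not independent.

no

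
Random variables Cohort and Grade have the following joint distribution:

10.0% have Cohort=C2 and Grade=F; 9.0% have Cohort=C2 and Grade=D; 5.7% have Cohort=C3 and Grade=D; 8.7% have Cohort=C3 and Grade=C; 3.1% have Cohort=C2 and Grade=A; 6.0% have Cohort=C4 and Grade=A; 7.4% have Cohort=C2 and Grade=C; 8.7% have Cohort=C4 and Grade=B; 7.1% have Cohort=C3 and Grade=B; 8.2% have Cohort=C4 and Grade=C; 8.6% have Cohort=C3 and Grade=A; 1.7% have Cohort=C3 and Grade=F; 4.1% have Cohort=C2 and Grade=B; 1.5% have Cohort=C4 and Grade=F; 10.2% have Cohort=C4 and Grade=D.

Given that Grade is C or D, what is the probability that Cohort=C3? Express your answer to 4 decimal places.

0.2927

P(Grade=C) = 0.074 + 0.087 + 0.082 = 0.243.
P(Grade=D) = 0.090 + 0.057 + 0.102 = 0.249.
P(Grade ∈ {C, D}) = 0.243 + 0.249 = 0.492; P(Cohort=C3, Grade ∈ {C, D}) = 0.087 + 0.057 = 0.144.
P(Cohort=C3 | Grade ∈ {C, D}) = 0.144/0.492 = 0.2927.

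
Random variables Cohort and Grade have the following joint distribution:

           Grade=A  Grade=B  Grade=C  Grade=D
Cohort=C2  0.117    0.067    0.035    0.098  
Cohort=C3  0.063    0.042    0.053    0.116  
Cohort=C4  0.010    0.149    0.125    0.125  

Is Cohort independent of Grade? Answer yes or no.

P(Cohort=C4) = 0.409 and P(Grade=A) = 0.190, so their product is 0.07771, but P(Cohort=C4, Grade=A) = 0.010. Since these differ, Cohort and Grade are not independent.

no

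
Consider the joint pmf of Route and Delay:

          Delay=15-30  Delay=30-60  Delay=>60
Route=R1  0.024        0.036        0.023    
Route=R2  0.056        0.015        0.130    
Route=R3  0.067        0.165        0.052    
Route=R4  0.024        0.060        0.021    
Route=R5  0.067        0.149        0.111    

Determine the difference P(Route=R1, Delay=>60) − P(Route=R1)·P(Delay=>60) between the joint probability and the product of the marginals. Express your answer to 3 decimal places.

P(Route=R1) = 0.024 + 0.036 + 0.023 = 0.083.
P(Delay=>60) = 0.023 + 0.130 + 0.052 + 0.021 + 0.111 = 0.337.
P(Route=R1, Delay=>60) − P(Route=R1)P(Delay=>60) = 0.023 − 0.083×0.337 = -0.005.

-0.005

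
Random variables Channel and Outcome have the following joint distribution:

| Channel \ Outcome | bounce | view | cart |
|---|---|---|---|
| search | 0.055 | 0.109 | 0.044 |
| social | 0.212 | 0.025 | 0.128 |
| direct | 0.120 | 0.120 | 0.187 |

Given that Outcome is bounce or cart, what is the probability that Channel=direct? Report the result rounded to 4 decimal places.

0.4115

P(Outcome=bounce) = 0.055 + 0.212 + 0.120 = 0.387.
P(Outcome=cart) = 0.044 + 0.128 + 0.187 = 0.359.
P(Outcome ∈ {bounce, cart}) = 0.387 + 0.359 = 0.746; P(Channel=direct, Outcome ∈ {bounce, cart}) = 0.120 + 0.187 = 0.307.
P(Channel=direct | Outcome ∈ {bounce, cart}) = 0.307/0.746 = 0.4115.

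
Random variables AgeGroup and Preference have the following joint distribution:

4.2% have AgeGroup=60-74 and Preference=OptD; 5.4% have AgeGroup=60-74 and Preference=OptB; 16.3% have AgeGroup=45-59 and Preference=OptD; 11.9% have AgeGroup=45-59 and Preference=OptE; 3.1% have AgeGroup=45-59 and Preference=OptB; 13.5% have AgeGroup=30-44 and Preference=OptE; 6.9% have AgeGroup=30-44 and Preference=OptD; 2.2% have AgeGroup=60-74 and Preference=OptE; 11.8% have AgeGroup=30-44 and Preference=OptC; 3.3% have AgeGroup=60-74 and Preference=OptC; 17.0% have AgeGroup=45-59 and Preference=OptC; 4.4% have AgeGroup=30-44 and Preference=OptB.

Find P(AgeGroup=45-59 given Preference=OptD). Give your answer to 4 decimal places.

0.5949

P(Preference=OptD) = 0.069 + 0.163 + 0.042 = 0.274.
P(AgeGroup=45-59 | Preference=OptD) = 0.163/0.274 = 0.5949.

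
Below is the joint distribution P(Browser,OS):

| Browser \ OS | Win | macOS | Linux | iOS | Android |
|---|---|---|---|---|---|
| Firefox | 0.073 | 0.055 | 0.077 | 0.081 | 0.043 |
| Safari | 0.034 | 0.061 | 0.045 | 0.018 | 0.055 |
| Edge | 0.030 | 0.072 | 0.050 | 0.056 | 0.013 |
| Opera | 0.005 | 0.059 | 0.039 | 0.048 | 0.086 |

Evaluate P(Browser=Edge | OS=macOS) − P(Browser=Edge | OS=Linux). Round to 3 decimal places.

P(OS=macOS) = 0.055 + 0.061 + 0.072 + 0.059 = 0.247; P(Browser=Edge | OS=macOS) = 0.072/0.247 = 0.2915.
P(OS=Linux) = 0.077 + 0.045 + 0.050 + 0.039 = 0.211; P(Browser=Edge | OS=Linux) = 0.050/0.211 = 0.2370.
Difference = 0.055.

0.055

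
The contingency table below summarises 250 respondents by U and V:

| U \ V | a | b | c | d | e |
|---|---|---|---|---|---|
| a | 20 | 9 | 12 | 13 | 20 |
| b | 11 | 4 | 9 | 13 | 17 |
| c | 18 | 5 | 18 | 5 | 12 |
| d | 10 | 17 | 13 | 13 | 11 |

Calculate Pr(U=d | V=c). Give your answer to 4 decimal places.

Total with V=c: 12 + 9 + 18 + 13 = 52.
P(U=d | V=c) = 13/52 = 0.2500.

0.2500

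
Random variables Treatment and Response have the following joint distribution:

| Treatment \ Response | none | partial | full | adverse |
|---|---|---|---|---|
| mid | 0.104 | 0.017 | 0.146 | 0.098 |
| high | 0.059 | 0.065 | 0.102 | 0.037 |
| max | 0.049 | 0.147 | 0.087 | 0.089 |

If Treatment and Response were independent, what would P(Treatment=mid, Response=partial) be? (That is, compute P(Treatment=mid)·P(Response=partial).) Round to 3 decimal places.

P(Treatment=mid) = 0.104 + 0.017 + 0.146 + 0.098 = 0.365.
P(Response=partial) = 0.017 + 0.065 + 0.147 = 0.229.
Product: 0.365 × 0.229 = 0.084.

0.084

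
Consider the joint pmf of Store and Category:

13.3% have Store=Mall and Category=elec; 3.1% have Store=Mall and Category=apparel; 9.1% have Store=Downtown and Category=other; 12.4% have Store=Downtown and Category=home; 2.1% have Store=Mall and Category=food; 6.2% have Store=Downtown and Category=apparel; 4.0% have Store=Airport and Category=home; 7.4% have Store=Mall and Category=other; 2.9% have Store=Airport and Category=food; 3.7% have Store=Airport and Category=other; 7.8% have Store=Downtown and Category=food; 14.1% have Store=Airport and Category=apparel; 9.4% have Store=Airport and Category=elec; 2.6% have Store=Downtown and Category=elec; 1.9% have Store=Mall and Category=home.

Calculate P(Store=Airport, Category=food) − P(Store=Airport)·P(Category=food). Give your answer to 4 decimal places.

-0.0146

P(Store=Airport) = 0.029 + 0.141 + 0.094 + 0.040 + 0.037 = 0.341.
P(Category=food) = 0.078 + 0.021 + 0.029 = 0.128.
P(Store=Airport, Category=food) − P(Store=Airport)P(Category=food) = 0.029 − 0.341×0.128 = -0.0146.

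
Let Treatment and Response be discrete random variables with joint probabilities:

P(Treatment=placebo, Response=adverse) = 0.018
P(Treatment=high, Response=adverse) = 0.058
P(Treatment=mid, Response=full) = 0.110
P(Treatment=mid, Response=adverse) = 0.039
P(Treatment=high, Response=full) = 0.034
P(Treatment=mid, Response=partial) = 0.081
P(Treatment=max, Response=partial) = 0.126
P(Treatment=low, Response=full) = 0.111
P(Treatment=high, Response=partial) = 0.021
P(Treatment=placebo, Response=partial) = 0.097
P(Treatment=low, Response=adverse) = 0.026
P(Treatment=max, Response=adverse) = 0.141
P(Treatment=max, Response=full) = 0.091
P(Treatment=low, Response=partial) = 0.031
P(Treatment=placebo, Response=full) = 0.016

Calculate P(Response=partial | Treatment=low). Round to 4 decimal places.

P(Treatment=low) = 0.031 + 0.111 + 0.026 = 0.168.
P(Response=partial | Treatment=low) = 0.031/0.168 = 0.1845.

0.1845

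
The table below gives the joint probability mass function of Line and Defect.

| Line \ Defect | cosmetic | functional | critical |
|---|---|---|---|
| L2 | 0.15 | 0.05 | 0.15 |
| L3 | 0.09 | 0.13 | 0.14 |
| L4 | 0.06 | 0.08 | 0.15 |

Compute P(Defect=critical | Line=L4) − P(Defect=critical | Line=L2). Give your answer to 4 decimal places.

P(Line=L4) = 0.06 + 0.08 + 0.15 = 0.29; P(Defect=critical | Line=L4) = 0.15/0.29 = 0.51724.
P(Line=L2) = 0.15 + 0.05 + 0.15 = 0.35; P(Defect=critical | Line=L2) = 0.15/0.35 = 0.42857.
Difference = 0.0887.

0.0887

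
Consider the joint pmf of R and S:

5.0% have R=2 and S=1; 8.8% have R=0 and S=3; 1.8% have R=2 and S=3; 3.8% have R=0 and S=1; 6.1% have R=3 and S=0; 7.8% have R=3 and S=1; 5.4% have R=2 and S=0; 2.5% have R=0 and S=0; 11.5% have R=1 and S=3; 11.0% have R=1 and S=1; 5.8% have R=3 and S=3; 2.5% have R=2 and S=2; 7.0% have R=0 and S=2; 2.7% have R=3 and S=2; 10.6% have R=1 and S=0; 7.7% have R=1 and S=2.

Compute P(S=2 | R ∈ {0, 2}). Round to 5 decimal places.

0.25815

P(R=0) = 0.025 + 0.038 + 0.070 + 0.088 = 0.221.
P(R=2) = 0.054 + 0.050 + 0.025 + 0.018 = 0.147.
P(R ∈ {0, 2}) = 0.221 + 0.147 = 0.368; P(S=2, R ∈ {0, 2}) = 0.070 + 0.025 = 0.095.
P(S=2 | R ∈ {0, 2}) = 0.095/0.368 = 0.25815.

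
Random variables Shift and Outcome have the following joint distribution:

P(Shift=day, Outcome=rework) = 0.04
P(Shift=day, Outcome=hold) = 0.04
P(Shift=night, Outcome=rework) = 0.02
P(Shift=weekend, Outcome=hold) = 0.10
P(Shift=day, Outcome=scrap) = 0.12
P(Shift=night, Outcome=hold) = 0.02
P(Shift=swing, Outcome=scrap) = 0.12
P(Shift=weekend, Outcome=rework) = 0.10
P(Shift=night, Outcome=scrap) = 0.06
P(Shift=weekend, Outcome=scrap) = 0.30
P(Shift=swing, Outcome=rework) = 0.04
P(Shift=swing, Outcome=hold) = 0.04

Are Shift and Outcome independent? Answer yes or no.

yes

Every cell satisfies P(Shift,Outcome) = P(Shift)·P(Outcome). For instance P(Shift=swing) = 0.20, P(Outcome=scrap) = 0.60, and 0.20×0.60 = 0.12 matches the joint entry. So Shift and Outcome are independent.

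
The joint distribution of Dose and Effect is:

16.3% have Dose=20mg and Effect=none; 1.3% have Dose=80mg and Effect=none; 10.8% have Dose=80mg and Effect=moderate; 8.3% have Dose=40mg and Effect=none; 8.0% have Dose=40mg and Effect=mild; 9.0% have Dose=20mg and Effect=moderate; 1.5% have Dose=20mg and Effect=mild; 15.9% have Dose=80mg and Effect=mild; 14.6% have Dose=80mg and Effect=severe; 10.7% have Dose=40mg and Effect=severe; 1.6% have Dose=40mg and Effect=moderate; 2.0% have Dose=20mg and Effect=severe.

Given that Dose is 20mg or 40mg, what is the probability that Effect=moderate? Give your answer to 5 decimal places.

P(Dose=20mg) = 0.163 + 0.015 + 0.090 + 0.020 = 0.288.
P(Dose=40mg) = 0.083 + 0.080 + 0.016 + 0.107 = 0.286.
P(Dose ∈ {20mg, 40mg}) = 0.288 + 0.286 = 0.574; P(Effect=moderate, Dose ∈ {20mg, 40mg}) = 0.090 + 0.016 = 0.106.
P(Effect=moderate | Dose ∈ {20mg, 40mg}) = 0.106/0.574 = 0.18467.

0.18467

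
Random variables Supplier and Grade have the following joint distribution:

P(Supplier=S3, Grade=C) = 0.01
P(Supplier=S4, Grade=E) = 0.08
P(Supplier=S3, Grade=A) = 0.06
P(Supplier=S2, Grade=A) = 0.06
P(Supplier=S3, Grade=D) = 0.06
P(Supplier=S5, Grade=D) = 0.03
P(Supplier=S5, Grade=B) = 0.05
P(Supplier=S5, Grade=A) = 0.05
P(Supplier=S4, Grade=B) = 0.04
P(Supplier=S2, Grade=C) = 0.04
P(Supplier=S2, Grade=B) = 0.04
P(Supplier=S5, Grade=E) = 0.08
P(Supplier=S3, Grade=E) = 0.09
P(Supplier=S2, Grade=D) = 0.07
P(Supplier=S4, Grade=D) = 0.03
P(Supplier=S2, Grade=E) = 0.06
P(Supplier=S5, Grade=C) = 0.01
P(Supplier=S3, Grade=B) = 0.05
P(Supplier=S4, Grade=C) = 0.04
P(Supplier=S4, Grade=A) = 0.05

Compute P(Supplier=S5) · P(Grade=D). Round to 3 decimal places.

P(Supplier=S5) = 0.05 + 0.05 + 0.01 + 0.03 + 0.08 = 0.22.
P(Grade=D) = 0.07 + 0.06 + 0.03 + 0.03 = 0.19.
Product: 0.22 × 0.19 = 0.042.

0.042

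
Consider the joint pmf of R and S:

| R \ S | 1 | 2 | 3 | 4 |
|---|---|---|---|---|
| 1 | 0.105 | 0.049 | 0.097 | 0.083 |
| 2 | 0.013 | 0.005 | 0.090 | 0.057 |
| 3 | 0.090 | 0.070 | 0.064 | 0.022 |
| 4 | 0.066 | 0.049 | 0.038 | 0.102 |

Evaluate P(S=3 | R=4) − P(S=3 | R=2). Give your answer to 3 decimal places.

P(R=4) = 0.066 + 0.049 + 0.038 + 0.102 = 0.255; P(S=3 | R=4) = 0.038/0.255 = 0.1490.
P(R=2) = 0.013 + 0.005 + 0.090 + 0.057 = 0.165; P(S=3 | R=2) = 0.090/0.165 = 0.5455.
Difference = -0.396.

-0.396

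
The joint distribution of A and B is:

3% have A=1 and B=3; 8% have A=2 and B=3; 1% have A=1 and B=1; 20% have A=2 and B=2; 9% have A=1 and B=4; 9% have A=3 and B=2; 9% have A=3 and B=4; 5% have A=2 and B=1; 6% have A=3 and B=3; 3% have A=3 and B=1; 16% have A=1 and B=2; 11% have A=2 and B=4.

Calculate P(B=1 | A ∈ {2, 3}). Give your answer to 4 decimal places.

P(A=2) = 0.05 + 0.20 + 0.08 + 0.11 = 0.44.
P(A=3) = 0.03 + 0.09 + 0.06 + 0.09 = 0.27.
P(A ∈ {2, 3}) = 0.44 + 0.27 = 0.71; P(B=1, A ∈ {2, 3}) = 0.05 + 0.03 = 0.08.
P(B=1 | A ∈ {2, 3}) = 0.08/0.71 = 0.1127.

0.1127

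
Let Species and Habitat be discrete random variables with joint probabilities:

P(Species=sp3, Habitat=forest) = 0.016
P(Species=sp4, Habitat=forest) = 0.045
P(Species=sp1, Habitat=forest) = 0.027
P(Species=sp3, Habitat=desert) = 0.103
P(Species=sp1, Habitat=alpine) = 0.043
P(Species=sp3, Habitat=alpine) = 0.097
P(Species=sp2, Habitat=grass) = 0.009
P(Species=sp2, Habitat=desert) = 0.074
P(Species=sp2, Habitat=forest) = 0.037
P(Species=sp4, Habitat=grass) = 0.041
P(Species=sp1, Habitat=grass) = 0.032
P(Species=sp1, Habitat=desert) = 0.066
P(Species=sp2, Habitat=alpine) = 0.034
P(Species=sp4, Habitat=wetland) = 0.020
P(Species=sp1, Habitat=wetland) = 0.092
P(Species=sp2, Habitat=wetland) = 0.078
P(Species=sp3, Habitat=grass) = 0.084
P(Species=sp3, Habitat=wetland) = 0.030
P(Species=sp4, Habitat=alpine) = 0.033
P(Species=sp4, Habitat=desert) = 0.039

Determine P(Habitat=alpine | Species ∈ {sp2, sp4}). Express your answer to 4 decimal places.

P(Species=sp2) = 0.037 + 0.009 + 0.078 + 0.074 + 0.034 = 0.232.
P(Species=sp4) = 0.045 + 0.041 + 0.020 + 0.039 + 0.033 = 0.178.
P(Species ∈ {sp2, sp4}) = 0.232 + 0.178 = 0.410; P(Habitat=alpine, Species ∈ {sp2, sp4}) = 0.034 + 0.033 = 0.067.
P(Habitat=alpine | Species ∈ {sp2, sp4}) = 0.067/0.410 = 0.1634.

0.1634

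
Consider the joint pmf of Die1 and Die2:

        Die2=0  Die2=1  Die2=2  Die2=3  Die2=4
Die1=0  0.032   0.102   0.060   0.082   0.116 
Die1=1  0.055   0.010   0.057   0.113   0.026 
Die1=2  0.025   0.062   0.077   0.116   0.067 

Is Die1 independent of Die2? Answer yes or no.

P(Die1=0) = 0.392 and P(Die2=3) = 0.311, so their product is 0.12191, but P(Die1=0, Die2=3) = 0.082. Since these differ, Die1 and Die2 are not independent.

no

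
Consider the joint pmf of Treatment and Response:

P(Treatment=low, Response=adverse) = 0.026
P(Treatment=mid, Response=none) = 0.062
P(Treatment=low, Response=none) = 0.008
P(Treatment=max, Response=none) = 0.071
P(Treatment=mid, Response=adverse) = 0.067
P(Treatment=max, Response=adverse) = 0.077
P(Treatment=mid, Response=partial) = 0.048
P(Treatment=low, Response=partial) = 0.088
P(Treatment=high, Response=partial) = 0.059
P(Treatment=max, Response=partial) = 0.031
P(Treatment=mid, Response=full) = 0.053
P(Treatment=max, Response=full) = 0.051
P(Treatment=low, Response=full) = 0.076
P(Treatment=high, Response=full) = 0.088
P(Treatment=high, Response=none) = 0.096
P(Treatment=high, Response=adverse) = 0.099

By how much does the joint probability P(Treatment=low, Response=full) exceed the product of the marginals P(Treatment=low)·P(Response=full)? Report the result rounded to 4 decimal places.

P(Treatment=low) = 0.008 + 0.088 + 0.076 + 0.026 = 0.198.
P(Response=full) = 0.076 + 0.053 + 0.088 + 0.051 = 0.268.
P(Treatment=low, Response=full) − P(Treatment=low)P(Response=full) = 0.076 − 0.198×0.268 = 0.0229.

0.0229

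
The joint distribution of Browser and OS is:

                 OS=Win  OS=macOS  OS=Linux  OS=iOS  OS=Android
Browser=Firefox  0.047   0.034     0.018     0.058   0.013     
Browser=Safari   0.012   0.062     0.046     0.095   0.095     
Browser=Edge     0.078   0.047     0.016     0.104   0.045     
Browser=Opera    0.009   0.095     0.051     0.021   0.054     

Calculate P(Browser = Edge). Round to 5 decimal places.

P(Browser=Edge) = 0.078 + 0.047 + 0.016 + 0.104 + 0.045 = 0.290.

0.29000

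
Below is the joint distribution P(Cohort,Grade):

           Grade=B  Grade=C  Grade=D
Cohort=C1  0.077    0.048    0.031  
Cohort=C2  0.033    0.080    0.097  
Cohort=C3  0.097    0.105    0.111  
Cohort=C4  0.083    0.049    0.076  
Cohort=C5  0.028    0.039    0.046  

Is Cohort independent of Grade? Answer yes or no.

P(Cohort=C2) = 0.210 and P(Grade=B) = 0.318, so their product is 0.06678, but P(Cohort=C2, Grade=B) = 0.033. Since these differ, Cohort and Grade are not independent.

no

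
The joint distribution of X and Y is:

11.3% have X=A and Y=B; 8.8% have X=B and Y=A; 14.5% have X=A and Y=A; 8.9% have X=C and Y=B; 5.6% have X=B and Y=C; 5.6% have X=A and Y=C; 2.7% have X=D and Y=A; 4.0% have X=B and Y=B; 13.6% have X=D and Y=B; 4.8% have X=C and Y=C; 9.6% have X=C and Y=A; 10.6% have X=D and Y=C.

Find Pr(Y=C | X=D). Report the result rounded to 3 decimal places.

0.394

P(X=D) = 0.027 + 0.136 + 0.106 = 0.269.
P(Y=C | X=D) = 0.106/0.269 = 0.394.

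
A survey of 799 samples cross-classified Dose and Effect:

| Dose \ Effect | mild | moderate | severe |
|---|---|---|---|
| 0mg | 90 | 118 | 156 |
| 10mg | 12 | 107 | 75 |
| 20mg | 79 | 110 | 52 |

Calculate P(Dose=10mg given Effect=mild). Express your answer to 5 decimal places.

Total with Effect=mild: 90 + 12 + 79 = 181.
P(Dose=10mg | Effect=mild) = 12/181 = 0.06630.

0.06630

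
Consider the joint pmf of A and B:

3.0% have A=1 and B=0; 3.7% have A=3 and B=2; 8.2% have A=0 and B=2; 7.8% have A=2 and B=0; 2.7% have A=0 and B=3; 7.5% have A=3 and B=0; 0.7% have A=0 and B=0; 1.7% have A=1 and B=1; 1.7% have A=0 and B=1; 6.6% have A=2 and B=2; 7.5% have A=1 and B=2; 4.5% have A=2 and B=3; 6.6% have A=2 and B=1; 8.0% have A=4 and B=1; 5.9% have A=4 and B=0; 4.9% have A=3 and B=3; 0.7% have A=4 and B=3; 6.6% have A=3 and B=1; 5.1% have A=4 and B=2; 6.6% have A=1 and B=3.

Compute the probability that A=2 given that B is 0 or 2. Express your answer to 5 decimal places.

P(B=0) = 0.007 + 0.030 + 0.078 + 0.075 + 0.059 = 0.249.
P(B=2) = 0.082 + 0.075 + 0.066 + 0.037 + 0.051 = 0.311.
P(B ∈ {0, 2}) = 0.249 + 0.311 = 0.560; P(A=2, B ∈ {0, 2}) = 0.078 + 0.066 = 0.144.
P(A=2 | B ∈ {0, 2}) = 0.144/0.560 = 0.25714.

0.25714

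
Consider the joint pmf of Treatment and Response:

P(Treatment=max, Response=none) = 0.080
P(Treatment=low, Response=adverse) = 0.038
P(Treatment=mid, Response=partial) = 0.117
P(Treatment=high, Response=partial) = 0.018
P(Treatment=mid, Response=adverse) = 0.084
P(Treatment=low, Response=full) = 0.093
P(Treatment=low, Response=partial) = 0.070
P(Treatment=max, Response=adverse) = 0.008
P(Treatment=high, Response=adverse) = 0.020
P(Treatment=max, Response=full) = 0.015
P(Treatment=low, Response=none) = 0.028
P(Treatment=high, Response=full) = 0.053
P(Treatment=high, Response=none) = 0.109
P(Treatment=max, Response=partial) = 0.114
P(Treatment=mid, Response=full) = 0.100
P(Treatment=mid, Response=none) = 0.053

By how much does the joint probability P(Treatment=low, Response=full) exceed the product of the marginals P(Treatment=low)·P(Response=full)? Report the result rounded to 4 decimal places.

0.0332

P(Treatment=low) = 0.028 + 0.070 + 0.093 + 0.038 = 0.229.
P(Response=full) = 0.093 + 0.100 + 0.053 + 0.015 = 0.261.
P(Treatment=low, Response=full) − P(Treatment=low)P(Response=full) = 0.093 − 0.229×0.261 = 0.0332.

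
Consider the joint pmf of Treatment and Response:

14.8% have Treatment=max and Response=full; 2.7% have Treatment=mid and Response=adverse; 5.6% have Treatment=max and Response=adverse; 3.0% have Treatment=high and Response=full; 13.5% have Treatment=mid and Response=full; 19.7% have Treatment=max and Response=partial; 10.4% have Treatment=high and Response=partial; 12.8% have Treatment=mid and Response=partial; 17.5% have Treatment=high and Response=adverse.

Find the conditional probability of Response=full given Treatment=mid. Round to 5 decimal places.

0.46552

P(Treatment=mid) = 0.128 + 0.135 + 0.027 = 0.290.
P(Response=full | Treatment=mid) = 0.135/0.290 = 0.46552.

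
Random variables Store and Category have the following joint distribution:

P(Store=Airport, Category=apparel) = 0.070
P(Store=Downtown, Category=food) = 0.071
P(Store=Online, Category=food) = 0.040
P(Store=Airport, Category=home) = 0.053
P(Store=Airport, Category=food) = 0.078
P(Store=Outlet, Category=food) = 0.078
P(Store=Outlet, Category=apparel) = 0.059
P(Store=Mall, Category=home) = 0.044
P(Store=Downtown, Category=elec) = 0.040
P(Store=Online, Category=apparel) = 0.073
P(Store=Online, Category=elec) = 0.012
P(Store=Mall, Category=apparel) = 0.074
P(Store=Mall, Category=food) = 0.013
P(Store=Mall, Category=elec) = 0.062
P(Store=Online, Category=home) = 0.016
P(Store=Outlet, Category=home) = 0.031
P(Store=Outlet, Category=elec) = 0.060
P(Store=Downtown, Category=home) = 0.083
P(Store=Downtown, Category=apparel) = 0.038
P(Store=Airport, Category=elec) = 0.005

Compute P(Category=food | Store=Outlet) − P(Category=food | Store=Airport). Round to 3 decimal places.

-0.037

P(Store=Outlet) = 0.078 + 0.059 + 0.060 + 0.031 = 0.228; P(Category=food | Store=Outlet) = 0.078/0.228 = 0.3421.
P(Store=Airport) = 0.078 + 0.070 + 0.005 + 0.053 = 0.206; P(Category=food | Store=Airport) = 0.078/0.206 = 0.3786.
Difference = -0.037.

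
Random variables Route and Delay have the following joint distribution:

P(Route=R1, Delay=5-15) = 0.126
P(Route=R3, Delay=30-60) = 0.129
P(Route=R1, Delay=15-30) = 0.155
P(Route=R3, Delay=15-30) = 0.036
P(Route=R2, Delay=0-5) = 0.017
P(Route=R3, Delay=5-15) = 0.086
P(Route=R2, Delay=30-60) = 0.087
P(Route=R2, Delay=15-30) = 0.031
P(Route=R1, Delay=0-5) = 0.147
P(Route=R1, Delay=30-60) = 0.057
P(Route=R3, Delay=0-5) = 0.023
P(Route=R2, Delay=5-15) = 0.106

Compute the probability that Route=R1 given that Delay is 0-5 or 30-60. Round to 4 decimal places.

0.4435

P(Delay=0-5) = 0.147 + 0.017 + 0.023 = 0.187.
P(Delay=30-60) = 0.057 + 0.087 + 0.129 = 0.273.
P(Delay ∈ {0-5, 30-60}) = 0.187 + 0.273 = 0.460; P(Route=R1, Delay ∈ {0-5, 30-60}) = 0.147 + 0.057 = 0.204.
P(Route=R1 | Delay ∈ {0-5, 30-60}) = 0.204/0.460 = 0.4435.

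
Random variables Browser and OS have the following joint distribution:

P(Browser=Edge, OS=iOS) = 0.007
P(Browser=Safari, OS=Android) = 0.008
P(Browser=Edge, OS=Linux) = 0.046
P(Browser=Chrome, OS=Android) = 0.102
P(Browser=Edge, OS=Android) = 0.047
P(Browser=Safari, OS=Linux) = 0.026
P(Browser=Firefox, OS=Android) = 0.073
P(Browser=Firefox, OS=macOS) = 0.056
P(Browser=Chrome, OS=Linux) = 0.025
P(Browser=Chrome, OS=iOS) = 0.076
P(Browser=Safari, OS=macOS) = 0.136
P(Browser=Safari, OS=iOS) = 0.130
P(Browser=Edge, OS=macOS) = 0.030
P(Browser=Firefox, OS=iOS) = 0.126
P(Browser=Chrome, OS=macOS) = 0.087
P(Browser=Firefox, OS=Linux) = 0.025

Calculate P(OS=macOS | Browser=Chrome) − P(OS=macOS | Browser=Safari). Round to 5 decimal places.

P(Browser=Chrome) = 0.087 + 0.025 + 0.076 + 0.102 = 0.290; P(OS=macOS | Browser=Chrome) = 0.087/0.290 = 0.300000.
P(Browser=Safari) = 0.136 + 0.026 + 0.130 + 0.008 = 0.300; P(OS=macOS | Browser=Safari) = 0.136/0.300 = 0.453333.
Difference = -0.15333.

-0.15333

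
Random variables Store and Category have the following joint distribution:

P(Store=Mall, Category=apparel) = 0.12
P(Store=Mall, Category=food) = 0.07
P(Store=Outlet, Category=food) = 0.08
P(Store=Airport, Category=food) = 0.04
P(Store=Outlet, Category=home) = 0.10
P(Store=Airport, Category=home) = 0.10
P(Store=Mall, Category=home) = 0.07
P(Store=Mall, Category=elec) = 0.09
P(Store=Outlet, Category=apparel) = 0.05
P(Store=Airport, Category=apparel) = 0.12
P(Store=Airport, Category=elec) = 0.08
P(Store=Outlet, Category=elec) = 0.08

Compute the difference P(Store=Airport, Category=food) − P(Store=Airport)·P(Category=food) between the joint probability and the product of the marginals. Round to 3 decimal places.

-0.025

P(Store=Airport) = 0.04 + 0.12 + 0.08 + 0.10 = 0.34.
P(Category=food) = 0.07 + 0.04 + 0.08 = 0.19.
P(Store=Airport, Category=food) − P(Store=Airport)P(Category=food) = 0.04 − 0.34×0.19 = -0.025.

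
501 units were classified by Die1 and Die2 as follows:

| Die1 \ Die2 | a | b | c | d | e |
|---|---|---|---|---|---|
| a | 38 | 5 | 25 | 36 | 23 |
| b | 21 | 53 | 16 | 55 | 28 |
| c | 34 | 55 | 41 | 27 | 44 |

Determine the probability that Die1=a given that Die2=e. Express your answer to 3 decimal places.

0.242

Total with Die2=e: 23 + 28 + 44 = 95.
P(Die1=a | Die2=e) = 23/95 = 0.242.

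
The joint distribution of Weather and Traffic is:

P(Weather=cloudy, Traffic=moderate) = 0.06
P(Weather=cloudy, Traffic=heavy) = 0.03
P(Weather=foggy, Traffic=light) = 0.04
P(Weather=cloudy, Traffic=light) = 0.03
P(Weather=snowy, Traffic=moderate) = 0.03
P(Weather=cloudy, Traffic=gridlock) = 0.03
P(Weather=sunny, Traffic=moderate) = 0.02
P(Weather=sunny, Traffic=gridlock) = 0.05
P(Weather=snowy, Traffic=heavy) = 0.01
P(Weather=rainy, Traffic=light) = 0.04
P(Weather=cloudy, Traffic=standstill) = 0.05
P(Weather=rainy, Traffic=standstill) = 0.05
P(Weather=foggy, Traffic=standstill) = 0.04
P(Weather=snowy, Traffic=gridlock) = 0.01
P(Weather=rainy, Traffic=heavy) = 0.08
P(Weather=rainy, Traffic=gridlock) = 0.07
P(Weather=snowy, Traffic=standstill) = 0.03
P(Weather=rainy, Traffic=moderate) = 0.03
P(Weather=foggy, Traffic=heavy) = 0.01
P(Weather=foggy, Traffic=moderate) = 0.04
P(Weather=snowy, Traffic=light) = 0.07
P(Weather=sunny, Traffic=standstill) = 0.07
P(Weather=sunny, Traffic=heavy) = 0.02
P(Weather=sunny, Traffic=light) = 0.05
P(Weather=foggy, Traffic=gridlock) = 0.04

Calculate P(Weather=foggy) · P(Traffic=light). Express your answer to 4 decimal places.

P(Weather=foggy) = 0.04 + 0.04 + 0.01 + 0.04 + 0.04 = 0.17.
P(Traffic=light) = 0.05 + 0.03 + 0.04 + 0.07 + 0.04 = 0.23.
Product: 0.17 × 0.23 = 0.0391.

0.0391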